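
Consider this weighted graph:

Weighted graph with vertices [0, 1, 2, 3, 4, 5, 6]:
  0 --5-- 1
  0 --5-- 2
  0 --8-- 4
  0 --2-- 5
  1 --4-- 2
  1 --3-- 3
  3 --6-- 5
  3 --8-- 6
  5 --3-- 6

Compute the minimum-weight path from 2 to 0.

Using Dijkstra's algorithm from vertex 2:
Shortest path: 2 -> 0
Total weight: 5 = 5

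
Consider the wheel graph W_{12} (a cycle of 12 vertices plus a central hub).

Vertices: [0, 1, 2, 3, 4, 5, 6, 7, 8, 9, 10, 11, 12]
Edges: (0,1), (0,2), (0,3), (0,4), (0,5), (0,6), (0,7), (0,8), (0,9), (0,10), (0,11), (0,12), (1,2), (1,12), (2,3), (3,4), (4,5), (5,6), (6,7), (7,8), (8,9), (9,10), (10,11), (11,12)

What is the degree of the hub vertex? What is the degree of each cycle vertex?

The hub connects to all 12 cycle vertices, so deg(hub) = 12.
Each cycle vertex connects to 2 neighbors on the cycle plus the hub, so deg(cycle vertex) = 3.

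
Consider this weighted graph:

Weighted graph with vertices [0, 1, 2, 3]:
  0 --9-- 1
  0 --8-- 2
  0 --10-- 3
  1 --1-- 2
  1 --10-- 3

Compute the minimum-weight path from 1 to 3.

Using Dijkstra's algorithm from vertex 1:
Shortest path: 1 -> 3
Total weight: 10 = 10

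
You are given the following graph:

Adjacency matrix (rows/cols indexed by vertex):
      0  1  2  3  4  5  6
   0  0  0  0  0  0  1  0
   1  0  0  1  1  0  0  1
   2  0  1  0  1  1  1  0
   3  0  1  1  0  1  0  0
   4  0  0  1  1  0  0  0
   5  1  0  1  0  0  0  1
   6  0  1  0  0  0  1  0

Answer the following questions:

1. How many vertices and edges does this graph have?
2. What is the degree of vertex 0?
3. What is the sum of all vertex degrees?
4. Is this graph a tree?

Count: 7 vertices, 9 edges.
Vertex 0 has neighbors [5], degree = 1.
Handshaking lemma: 2 * 9 = 18.
A tree on 7 vertices has 6 edges. This graph has 9 edges (3 extra). Not a tree.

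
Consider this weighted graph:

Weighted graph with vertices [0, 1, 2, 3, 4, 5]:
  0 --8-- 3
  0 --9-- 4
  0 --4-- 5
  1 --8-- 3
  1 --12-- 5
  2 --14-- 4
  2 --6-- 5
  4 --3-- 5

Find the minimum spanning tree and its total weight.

Applying Kruskal's algorithm (sort edges by weight, add if no cycle):
  Add (4,5) w=3
  Add (0,5) w=4
  Add (2,5) w=6
  Add (0,3) w=8
  Add (1,3) w=8
  Skip (0,4) w=9 (creates cycle)
  Skip (1,5) w=12 (creates cycle)
  Skip (2,4) w=14 (creates cycle)
MST weight = 29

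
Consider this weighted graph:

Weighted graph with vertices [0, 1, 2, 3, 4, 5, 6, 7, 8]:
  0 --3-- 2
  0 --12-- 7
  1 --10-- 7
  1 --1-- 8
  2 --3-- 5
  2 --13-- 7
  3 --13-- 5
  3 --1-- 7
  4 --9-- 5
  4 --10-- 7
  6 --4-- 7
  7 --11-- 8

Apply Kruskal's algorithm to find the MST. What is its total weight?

Applying Kruskal's algorithm (sort edges by weight, add if no cycle):
  Add (1,8) w=1
  Add (3,7) w=1
  Add (0,2) w=3
  Add (2,5) w=3
  Add (6,7) w=4
  Add (4,5) w=9
  Add (1,7) w=10
  Add (4,7) w=10
  Skip (7,8) w=11 (creates cycle)
  Skip (0,7) w=12 (creates cycle)
  Skip (2,7) w=13 (creates cycle)
  Skip (3,5) w=13 (creates cycle)
MST weight = 41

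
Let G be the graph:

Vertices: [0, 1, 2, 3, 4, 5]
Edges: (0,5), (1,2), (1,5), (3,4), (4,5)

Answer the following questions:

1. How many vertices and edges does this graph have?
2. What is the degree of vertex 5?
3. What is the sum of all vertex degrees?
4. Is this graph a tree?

Count: 6 vertices, 5 edges.
Vertex 5 has neighbors [0, 1, 4], degree = 3.
Handshaking lemma: 2 * 5 = 10.
A graph is a tree iff it is connected and has exactly n-1 edges. This graph is connected (all 6 vertices in one component) and has 6-1 = 5 edges. It is a tree.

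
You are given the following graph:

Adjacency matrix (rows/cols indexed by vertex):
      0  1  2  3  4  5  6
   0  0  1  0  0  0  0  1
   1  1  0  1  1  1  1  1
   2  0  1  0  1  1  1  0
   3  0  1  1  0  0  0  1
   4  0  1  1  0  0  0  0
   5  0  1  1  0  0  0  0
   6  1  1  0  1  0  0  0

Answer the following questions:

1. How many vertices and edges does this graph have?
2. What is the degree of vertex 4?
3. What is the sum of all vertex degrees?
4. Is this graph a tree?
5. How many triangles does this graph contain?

Count: 7 vertices, 11 edges.
Vertex 4 has neighbors [1, 2], degree = 2.
Handshaking lemma: 2 * 11 = 22.
A tree on 7 vertices has 6 edges. This graph has 11 edges (5 extra). Not a tree.
Number of triangles = 5.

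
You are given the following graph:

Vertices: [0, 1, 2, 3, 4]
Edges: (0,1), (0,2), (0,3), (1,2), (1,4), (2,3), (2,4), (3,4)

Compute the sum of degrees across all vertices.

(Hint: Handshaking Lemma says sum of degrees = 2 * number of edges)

Count edges: 8 edges.
By Handshaking Lemma: sum of degrees = 2 * 8 = 16.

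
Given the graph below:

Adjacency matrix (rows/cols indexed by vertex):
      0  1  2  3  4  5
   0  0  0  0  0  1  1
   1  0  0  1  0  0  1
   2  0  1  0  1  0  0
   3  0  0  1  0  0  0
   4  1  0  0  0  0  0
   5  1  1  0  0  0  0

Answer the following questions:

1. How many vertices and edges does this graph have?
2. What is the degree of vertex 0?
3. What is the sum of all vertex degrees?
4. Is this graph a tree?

Count: 6 vertices, 5 edges.
Vertex 0 has neighbors [4, 5], degree = 2.
Handshaking lemma: 2 * 5 = 10.
A graph is a tree iff it is connected and has exactly n-1 edges. This graph is connected (all 6 vertices in one component) and has 6-1 = 5 edges. It is a tree.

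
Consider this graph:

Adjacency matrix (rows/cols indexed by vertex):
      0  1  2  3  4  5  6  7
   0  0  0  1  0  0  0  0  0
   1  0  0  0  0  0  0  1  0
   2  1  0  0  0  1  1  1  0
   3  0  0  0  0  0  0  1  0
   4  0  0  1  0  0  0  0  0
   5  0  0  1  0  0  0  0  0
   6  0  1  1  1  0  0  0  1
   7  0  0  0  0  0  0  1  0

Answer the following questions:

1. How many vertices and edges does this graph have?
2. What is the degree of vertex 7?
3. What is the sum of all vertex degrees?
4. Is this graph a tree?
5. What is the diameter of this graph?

Count: 8 vertices, 7 edges.
Vertex 7 has neighbors [6], degree = 1.
Handshaking lemma: 2 * 7 = 14.
A graph is a tree iff it is connected and has exactly n-1 edges. This graph is connected (all 8 vertices in one component) and has 8-1 = 7 edges. It is a tree.
Diameter (longest shortest path) = 3.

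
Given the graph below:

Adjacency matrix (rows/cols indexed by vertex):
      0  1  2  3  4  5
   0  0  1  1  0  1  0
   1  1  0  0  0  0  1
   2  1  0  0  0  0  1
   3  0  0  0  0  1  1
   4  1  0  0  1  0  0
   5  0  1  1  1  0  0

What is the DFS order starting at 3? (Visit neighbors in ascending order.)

DFS from vertex 3 (neighbors processed in ascending order):
Visit order: 3, 4, 0, 1, 5, 2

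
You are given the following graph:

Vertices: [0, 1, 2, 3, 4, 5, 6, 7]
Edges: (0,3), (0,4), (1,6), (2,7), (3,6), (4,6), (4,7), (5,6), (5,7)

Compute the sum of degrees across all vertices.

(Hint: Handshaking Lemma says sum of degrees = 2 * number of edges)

Count edges: 9 edges.
By Handshaking Lemma: sum of degrees = 2 * 9 = 18.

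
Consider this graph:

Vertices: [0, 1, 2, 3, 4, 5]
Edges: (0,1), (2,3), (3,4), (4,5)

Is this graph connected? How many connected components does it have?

Checking connectivity: the graph has 2 connected component(s).
Components: [[0, 1], [2, 3, 4, 5]]. The graph is NOT connected.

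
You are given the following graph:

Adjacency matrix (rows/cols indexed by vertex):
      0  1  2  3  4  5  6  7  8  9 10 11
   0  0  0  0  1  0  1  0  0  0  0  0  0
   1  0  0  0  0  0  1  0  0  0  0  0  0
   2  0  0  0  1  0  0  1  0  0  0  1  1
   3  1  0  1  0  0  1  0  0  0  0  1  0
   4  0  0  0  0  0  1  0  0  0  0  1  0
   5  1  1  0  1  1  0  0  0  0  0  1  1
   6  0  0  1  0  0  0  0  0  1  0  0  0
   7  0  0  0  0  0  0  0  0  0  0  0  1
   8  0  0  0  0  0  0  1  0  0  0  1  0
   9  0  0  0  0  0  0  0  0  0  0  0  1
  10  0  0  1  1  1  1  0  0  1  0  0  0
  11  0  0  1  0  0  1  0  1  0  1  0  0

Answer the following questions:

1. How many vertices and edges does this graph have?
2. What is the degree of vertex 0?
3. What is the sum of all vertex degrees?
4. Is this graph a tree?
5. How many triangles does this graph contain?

Count: 12 vertices, 17 edges.
Vertex 0 has neighbors [3, 5], degree = 2.
Handshaking lemma: 2 * 17 = 34.
A tree on 12 vertices has 11 edges. This graph has 17 edges (6 extra). Not a tree.
Number of triangles = 4.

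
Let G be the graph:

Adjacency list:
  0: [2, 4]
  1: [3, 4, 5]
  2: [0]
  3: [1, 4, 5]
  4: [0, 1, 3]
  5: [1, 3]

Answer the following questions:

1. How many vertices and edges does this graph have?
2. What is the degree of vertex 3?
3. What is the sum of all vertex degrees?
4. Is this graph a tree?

Count: 6 vertices, 7 edges.
Vertex 3 has neighbors [1, 4, 5], degree = 3.
Handshaking lemma: 2 * 7 = 14.
A tree on 6 vertices has 5 edges. This graph has 7 edges (2 extra). Not a tree.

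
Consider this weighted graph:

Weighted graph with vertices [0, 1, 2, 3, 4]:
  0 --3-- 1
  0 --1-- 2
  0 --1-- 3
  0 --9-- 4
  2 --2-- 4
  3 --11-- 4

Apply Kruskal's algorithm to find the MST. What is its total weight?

Applying Kruskal's algorithm (sort edges by weight, add if no cycle):
  Add (0,2) w=1
  Add (0,3) w=1
  Add (2,4) w=2
  Add (0,1) w=3
  Skip (0,4) w=9 (creates cycle)
  Skip (3,4) w=11 (creates cycle)
MST weight = 7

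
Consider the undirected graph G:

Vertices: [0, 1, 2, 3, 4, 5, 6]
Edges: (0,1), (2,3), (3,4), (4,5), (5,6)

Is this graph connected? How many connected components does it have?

Checking connectivity: the graph has 2 connected component(s).
Components: [[0, 1], [2, 3, 4, 5, 6]]. The graph is NOT connected.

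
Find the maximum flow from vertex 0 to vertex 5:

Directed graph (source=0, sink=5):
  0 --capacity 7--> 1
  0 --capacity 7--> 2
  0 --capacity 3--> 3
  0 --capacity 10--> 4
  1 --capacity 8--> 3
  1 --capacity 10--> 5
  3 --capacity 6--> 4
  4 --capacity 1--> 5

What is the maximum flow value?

Computing max flow:
  Flow on (0->1): 7/7
  Flow on (0->4): 1/10
  Flow on (1->5): 7/10
  Flow on (4->5): 1/1
Maximum flow = 8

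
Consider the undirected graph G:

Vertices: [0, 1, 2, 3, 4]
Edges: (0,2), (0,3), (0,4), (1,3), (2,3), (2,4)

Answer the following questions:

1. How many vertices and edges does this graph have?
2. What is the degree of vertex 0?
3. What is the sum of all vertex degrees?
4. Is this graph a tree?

Count: 5 vertices, 6 edges.
Vertex 0 has neighbors [2, 3, 4], degree = 3.
Handshaking lemma: 2 * 6 = 12.
A tree on 5 vertices has 4 edges. This graph has 6 edges (2 extra). Not a tree.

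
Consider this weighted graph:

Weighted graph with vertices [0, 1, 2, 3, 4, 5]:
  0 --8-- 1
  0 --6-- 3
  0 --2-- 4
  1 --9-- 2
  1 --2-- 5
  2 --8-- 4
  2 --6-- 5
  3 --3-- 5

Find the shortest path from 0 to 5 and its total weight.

Using Dijkstra's algorithm from vertex 0:
Shortest path: 0 -> 3 -> 5
Total weight: 6 + 3 = 9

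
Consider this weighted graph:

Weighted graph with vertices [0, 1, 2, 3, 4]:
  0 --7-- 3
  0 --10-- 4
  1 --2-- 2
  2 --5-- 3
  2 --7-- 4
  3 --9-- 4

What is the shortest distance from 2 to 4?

Using Dijkstra's algorithm from vertex 2:
Shortest path: 2 -> 4
Total weight: 7 = 7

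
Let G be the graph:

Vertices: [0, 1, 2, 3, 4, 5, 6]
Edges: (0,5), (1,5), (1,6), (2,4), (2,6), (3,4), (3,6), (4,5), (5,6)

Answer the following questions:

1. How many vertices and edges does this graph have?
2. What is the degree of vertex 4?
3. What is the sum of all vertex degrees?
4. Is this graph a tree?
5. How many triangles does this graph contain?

Count: 7 vertices, 9 edges.
Vertex 4 has neighbors [2, 3, 5], degree = 3.
Handshaking lemma: 2 * 9 = 18.
A tree on 7 vertices has 6 edges. This graph has 9 edges (3 extra). Not a tree.
Number of triangles = 1.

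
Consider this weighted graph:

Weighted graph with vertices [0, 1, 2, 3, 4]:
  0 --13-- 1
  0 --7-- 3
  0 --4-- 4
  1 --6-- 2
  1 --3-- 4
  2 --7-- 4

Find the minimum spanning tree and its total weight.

Applying Kruskal's algorithm (sort edges by weight, add if no cycle):
  Add (1,4) w=3
  Add (0,4) w=4
  Add (1,2) w=6
  Add (0,3) w=7
  Skip (2,4) w=7 (creates cycle)
  Skip (0,1) w=13 (creates cycle)
MST weight = 20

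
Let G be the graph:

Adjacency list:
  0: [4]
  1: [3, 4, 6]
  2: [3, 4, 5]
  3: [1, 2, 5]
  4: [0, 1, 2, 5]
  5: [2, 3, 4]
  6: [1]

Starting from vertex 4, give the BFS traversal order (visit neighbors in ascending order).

BFS from vertex 4 (neighbors processed in ascending order):
Visit order: 4, 0, 1, 2, 5, 3, 6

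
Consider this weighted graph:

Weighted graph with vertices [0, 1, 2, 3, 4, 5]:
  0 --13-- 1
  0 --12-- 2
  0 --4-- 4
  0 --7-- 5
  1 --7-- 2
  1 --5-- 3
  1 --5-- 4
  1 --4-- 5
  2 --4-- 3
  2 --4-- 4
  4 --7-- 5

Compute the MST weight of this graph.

Applying Kruskal's algorithm (sort edges by weight, add if no cycle):
  Add (0,4) w=4
  Add (1,5) w=4
  Add (2,3) w=4
  Add (2,4) w=4
  Add (1,3) w=5
  Skip (1,4) w=5 (creates cycle)
  Skip (0,5) w=7 (creates cycle)
  Skip (1,2) w=7 (creates cycle)
  Skip (4,5) w=7 (creates cycle)
  Skip (0,2) w=12 (creates cycle)
  Skip (0,1) w=13 (creates cycle)
MST weight = 21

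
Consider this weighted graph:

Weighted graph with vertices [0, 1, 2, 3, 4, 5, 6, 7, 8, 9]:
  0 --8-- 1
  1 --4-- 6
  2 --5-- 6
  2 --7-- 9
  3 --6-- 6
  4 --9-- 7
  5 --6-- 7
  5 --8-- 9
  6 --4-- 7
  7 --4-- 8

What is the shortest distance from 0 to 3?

Using Dijkstra's algorithm from vertex 0:
Shortest path: 0 -> 1 -> 6 -> 3
Total weight: 8 + 4 + 6 = 18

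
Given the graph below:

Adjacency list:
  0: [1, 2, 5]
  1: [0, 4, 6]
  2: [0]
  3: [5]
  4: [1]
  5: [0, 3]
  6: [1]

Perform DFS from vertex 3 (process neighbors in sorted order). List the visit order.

DFS from vertex 3 (neighbors processed in ascending order):
Visit order: 3, 5, 0, 1, 4, 6, 2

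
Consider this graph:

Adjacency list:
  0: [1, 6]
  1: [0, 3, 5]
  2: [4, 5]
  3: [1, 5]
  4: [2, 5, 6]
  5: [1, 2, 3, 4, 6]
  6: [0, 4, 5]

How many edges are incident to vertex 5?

Vertex 5 has neighbors [1, 2, 3, 4, 6], so deg(5) = 5.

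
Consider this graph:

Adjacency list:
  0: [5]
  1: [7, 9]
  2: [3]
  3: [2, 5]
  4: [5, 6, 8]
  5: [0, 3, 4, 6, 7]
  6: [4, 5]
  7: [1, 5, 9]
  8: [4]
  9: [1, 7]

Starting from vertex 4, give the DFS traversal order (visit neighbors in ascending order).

DFS from vertex 4 (neighbors processed in ascending order):
Visit order: 4, 5, 0, 3, 2, 6, 7, 1, 9, 8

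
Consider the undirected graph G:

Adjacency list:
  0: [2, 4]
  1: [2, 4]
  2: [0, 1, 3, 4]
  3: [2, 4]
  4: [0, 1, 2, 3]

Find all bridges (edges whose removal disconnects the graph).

No bridges found. The graph is 2-edge-connected (no single edge removal disconnects it).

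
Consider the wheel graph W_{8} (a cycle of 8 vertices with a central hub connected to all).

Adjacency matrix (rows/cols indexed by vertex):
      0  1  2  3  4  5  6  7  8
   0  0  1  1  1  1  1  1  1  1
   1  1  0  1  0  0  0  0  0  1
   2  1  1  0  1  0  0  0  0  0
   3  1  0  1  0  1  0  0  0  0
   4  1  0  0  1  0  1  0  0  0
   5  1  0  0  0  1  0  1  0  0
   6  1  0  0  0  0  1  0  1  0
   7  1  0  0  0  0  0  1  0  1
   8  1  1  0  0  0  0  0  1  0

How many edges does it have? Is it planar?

Wheel graph W_{8}: 8 cycle edges + 8 spoke edges = 16 edges.
Total vertices: 9.
The graph is planar.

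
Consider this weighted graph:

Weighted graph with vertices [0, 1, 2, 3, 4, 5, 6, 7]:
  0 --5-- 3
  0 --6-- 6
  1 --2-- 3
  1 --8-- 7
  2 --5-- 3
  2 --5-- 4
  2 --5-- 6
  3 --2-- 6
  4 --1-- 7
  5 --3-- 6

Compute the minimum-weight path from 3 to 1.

Using Dijkstra's algorithm from vertex 3:
Shortest path: 3 -> 1
Total weight: 2 = 2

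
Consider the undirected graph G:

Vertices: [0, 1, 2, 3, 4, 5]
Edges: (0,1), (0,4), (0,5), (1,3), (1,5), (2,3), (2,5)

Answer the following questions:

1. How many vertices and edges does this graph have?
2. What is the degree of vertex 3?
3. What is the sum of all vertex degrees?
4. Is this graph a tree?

Count: 6 vertices, 7 edges.
Vertex 3 has neighbors [1, 2], degree = 2.
Handshaking lemma: 2 * 7 = 14.
A tree on 6 vertices has 5 edges. This graph has 7 edges (2 extra). Not a tree.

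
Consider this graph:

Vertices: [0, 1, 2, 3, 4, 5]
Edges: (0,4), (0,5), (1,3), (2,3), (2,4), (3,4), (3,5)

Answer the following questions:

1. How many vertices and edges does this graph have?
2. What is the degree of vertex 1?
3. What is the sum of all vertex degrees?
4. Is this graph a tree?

Count: 6 vertices, 7 edges.
Vertex 1 has neighbors [3], degree = 1.
Handshaking lemma: 2 * 7 = 14.
A tree on 6 vertices has 5 edges. This graph has 7 edges (2 extra). Not a tree.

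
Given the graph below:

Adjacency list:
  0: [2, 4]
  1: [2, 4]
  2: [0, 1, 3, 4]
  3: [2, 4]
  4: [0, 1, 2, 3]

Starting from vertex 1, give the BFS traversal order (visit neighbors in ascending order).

BFS from vertex 1 (neighbors processed in ascending order):
Visit order: 1, 2, 4, 0, 3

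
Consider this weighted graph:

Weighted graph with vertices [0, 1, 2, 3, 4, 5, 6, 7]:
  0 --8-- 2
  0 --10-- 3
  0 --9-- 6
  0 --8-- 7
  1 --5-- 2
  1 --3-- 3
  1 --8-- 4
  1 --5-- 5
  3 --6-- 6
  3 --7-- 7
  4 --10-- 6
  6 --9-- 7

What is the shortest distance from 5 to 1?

Using Dijkstra's algorithm from vertex 5:
Shortest path: 5 -> 1
Total weight: 5 = 5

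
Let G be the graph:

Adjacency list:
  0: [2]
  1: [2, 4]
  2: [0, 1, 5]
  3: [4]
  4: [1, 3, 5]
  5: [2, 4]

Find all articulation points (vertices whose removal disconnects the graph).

An articulation point is a vertex whose removal disconnects the graph.
Articulation points: [2, 4]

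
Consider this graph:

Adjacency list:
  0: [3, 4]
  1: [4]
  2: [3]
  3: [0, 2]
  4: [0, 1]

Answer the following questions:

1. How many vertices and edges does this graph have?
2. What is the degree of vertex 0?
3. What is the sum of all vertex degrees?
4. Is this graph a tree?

Count: 5 vertices, 4 edges.
Vertex 0 has neighbors [3, 4], degree = 2.
Handshaking lemma: 2 * 4 = 8.
A graph is a tree iff it is connected and has exactly n-1 edges. This graph is connected (all 5 vertices in one component) and has 5-1 = 4 edges. It is a tree.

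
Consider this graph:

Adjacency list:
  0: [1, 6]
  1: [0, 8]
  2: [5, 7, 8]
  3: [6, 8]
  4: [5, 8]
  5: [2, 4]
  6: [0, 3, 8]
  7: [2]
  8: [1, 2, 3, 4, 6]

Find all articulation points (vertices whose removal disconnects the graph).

An articulation point is a vertex whose removal disconnects the graph.
Articulation points: [2, 8]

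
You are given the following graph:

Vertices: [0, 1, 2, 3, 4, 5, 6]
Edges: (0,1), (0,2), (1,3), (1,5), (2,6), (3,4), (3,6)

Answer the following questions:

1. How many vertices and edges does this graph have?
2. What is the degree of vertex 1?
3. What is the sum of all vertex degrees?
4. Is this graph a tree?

Count: 7 vertices, 7 edges.
Vertex 1 has neighbors [0, 3, 5], degree = 3.
Handshaking lemma: 2 * 7 = 14.
A tree on 7 vertices has 6 edges. This graph has 7 edges (1 extra). Not a tree.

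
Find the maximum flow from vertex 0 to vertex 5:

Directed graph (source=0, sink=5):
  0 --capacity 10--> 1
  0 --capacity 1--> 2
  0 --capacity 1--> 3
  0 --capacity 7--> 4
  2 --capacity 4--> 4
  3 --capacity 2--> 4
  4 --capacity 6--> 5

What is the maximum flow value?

Computing max flow:
  Flow on (0->4): 6/7
  Flow on (4->5): 6/6
Maximum flow = 6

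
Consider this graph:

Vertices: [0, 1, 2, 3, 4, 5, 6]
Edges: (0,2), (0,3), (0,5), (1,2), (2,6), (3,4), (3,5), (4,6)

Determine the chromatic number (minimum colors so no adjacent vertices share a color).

The graph has a maximum clique of size 3 (lower bound on chromatic number).
A valid 3-coloring: {0: 0, 1: 0, 2: 1, 3: 1, 4: 0, 5: 2, 6: 2}.
Chromatic number = 3.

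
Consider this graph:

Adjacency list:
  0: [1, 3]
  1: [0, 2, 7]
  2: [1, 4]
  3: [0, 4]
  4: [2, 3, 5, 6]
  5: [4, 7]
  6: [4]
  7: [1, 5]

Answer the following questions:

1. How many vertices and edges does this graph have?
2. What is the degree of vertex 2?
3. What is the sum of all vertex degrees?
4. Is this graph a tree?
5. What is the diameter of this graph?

Count: 8 vertices, 9 edges.
Vertex 2 has neighbors [1, 4], degree = 2.
Handshaking lemma: 2 * 9 = 18.
A tree on 8 vertices has 7 edges. This graph has 9 edges (2 extra). Not a tree.
Diameter (longest shortest path) = 3.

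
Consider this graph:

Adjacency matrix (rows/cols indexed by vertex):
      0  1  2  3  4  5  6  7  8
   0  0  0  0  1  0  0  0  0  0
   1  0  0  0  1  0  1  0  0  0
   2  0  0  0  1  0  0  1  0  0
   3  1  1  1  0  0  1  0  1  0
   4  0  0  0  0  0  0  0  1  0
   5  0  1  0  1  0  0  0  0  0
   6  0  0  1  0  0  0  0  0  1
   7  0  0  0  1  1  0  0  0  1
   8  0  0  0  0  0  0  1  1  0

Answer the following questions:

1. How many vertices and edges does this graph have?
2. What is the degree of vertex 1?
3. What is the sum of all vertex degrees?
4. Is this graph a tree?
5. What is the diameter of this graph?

Count: 9 vertices, 10 edges.
Vertex 1 has neighbors [3, 5], degree = 2.
Handshaking lemma: 2 * 10 = 20.
A tree on 9 vertices has 8 edges. This graph has 10 edges (2 extra). Not a tree.
Diameter (longest shortest path) = 3.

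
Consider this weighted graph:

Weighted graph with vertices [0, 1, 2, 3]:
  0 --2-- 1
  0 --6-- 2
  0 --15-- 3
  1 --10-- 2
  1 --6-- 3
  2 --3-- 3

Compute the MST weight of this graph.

Applying Kruskal's algorithm (sort edges by weight, add if no cycle):
  Add (0,1) w=2
  Add (2,3) w=3
  Add (0,2) w=6
  Skip (1,3) w=6 (creates cycle)
  Skip (1,2) w=10 (creates cycle)
  Skip (0,3) w=15 (creates cycle)
MST weight = 11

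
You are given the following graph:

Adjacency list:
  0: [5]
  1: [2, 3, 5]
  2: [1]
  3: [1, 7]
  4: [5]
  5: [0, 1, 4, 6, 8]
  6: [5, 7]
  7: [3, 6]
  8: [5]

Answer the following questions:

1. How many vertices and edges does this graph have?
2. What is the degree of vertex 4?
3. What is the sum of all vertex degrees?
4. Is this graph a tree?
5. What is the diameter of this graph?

Count: 9 vertices, 9 edges.
Vertex 4 has neighbors [5], degree = 1.
Handshaking lemma: 2 * 9 = 18.
A tree on 9 vertices has 8 edges. This graph has 9 edges (1 extra). Not a tree.
Diameter (longest shortest path) = 3.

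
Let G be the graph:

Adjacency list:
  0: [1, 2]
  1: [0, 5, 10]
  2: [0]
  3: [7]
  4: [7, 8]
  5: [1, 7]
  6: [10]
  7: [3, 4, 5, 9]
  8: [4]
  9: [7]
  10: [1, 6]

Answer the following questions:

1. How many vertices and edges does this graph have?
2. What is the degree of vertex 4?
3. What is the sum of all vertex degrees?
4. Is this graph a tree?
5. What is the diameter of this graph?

Count: 11 vertices, 10 edges.
Vertex 4 has neighbors [7, 8], degree = 2.
Handshaking lemma: 2 * 10 = 20.
A graph is a tree iff it is connected and has exactly n-1 edges. This graph is connected (all 11 vertices in one component) and has 11-1 = 10 edges. It is a tree.
Diameter (longest shortest path) = 6.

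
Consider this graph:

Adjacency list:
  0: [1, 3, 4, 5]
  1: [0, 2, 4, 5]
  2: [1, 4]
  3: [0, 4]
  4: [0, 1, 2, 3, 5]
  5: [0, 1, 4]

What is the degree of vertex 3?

Vertex 3 has neighbors [0, 4], so deg(3) = 2.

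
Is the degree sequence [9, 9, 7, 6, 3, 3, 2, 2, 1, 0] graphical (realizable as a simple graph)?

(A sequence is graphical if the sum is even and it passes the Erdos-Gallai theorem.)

Sum of degrees = 42. Sum is even but fails Erdos-Gallai. The sequence is NOT graphical.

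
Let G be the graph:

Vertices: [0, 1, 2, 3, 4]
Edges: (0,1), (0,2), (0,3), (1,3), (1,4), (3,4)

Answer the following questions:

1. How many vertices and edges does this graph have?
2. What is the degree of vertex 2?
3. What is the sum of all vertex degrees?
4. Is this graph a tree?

Count: 5 vertices, 6 edges.
Vertex 2 has neighbors [0], degree = 1.
Handshaking lemma: 2 * 6 = 12.
A tree on 5 vertices has 4 edges. This graph has 6 edges (2 extra). Not a tree.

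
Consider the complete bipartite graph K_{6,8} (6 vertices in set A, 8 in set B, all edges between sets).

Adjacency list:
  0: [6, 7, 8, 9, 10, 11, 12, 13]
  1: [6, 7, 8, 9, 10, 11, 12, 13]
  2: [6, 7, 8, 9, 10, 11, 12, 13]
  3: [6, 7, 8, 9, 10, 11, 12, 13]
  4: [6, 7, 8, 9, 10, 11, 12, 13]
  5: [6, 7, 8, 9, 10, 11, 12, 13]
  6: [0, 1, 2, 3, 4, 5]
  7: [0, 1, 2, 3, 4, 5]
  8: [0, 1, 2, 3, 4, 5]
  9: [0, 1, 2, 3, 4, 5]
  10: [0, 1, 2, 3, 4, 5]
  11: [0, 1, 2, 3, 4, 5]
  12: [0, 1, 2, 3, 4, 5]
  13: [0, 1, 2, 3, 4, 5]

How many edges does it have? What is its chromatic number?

K_{6,8} has 6 * 8 = 48 edges.
Bipartite graphs have chromatic number 2 (color each partition differently).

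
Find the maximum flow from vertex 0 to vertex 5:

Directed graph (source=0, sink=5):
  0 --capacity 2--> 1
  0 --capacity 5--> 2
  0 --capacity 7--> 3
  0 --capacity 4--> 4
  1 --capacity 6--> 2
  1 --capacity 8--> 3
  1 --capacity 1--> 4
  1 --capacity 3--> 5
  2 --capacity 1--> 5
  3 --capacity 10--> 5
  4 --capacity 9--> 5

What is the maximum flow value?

Computing max flow:
  Flow on (0->1): 2/2
  Flow on (0->2): 1/5
  Flow on (0->3): 7/7
  Flow on (0->4): 4/4
  Flow on (1->5): 2/3
  Flow on (2->5): 1/1
  Flow on (3->5): 7/10
  Flow on (4->5): 4/9
Maximum flow = 14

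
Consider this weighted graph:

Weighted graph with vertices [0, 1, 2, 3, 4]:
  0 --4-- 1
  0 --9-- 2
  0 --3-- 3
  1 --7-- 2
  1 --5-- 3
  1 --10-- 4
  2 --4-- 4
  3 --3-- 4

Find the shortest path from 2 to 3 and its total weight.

Using Dijkstra's algorithm from vertex 2:
Shortest path: 2 -> 4 -> 3
Total weight: 4 + 3 = 7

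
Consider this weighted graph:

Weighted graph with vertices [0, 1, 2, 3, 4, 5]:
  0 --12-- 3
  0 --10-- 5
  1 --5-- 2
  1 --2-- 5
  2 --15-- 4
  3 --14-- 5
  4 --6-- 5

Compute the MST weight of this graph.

Applying Kruskal's algorithm (sort edges by weight, add if no cycle):
  Add (1,5) w=2
  Add (1,2) w=5
  Add (4,5) w=6
  Add (0,5) w=10
  Add (0,3) w=12
  Skip (3,5) w=14 (creates cycle)
  Skip (2,4) w=15 (creates cycle)
MST weight = 35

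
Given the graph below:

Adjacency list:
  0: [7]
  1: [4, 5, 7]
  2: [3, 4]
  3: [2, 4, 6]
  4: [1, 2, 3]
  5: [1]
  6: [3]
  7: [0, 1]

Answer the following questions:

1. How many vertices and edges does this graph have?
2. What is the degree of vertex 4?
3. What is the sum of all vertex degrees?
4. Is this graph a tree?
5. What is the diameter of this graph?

Count: 8 vertices, 8 edges.
Vertex 4 has neighbors [1, 2, 3], degree = 3.
Handshaking lemma: 2 * 8 = 16.
A tree on 8 vertices has 7 edges. This graph has 8 edges (1 extra). Not a tree.
Diameter (longest shortest path) = 5.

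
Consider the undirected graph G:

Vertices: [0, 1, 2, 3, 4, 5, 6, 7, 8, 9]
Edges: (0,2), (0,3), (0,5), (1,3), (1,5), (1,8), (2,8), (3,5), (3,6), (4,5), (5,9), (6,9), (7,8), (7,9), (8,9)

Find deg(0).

Vertex 0 has neighbors [2, 3, 5], so deg(0) = 3.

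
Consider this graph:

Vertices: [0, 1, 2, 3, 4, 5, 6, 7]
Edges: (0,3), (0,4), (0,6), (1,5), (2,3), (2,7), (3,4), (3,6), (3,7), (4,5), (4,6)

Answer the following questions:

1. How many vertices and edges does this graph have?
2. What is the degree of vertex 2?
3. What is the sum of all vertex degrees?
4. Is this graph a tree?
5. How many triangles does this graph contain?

Count: 8 vertices, 11 edges.
Vertex 2 has neighbors [3, 7], degree = 2.
Handshaking lemma: 2 * 11 = 22.
A tree on 8 vertices has 7 edges. This graph has 11 edges (4 extra). Not a tree.
Number of triangles = 5.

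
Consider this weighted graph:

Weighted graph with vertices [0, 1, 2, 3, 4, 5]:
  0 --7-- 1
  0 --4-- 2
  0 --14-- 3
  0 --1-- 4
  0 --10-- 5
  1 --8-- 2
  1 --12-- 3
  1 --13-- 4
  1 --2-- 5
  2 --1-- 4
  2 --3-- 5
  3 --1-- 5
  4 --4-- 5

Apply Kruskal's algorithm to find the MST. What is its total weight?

Applying Kruskal's algorithm (sort edges by weight, add if no cycle):
  Add (0,4) w=1
  Add (2,4) w=1
  Add (3,5) w=1
  Add (1,5) w=2
  Add (2,5) w=3
  Skip (0,2) w=4 (creates cycle)
  Skip (4,5) w=4 (creates cycle)
  Skip (0,1) w=7 (creates cycle)
  Skip (1,2) w=8 (creates cycle)
  Skip (0,5) w=10 (creates cycle)
  Skip (1,3) w=12 (creates cycle)
  Skip (1,4) w=13 (creates cycle)
  Skip (0,3) w=14 (creates cycle)
MST weight = 8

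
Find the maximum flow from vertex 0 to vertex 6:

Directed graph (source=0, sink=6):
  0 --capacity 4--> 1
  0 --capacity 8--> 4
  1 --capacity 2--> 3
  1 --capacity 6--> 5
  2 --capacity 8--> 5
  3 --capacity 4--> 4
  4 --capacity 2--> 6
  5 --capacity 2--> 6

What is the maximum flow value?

Computing max flow:
  Flow on (0->1): 2/4
  Flow on (0->4): 2/8
  Flow on (1->5): 2/6
  Flow on (4->6): 2/2
  Flow on (5->6): 2/2
Maximum flow = 4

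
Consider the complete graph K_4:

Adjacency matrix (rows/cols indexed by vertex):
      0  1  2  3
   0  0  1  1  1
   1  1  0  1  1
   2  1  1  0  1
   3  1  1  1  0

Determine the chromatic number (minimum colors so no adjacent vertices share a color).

In K_4, every vertex is adjacent to every other vertex.
Each vertex needs a unique color.
Chromatic number = 4.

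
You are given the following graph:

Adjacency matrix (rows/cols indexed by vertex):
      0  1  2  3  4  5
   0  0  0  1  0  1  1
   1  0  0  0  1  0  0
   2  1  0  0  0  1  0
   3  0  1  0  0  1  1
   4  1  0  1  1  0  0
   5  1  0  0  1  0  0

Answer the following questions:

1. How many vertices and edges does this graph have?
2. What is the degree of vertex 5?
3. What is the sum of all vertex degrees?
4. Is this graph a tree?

Count: 6 vertices, 7 edges.
Vertex 5 has neighbors [0, 3], degree = 2.
Handshaking lemma: 2 * 7 = 14.
A tree on 6 vertices has 5 edges. This graph has 7 edges (2 extra). Not a tree.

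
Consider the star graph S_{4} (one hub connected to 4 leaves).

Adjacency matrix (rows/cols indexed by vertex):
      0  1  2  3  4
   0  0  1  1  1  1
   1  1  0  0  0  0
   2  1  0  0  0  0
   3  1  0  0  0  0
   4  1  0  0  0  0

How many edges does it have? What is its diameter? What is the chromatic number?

Star graph S_{4}: the hub connects to all 4 leaves.
Edges = 4.
Diameter = 2 (any leaf to hub is 1, leaf to leaf through hub is 2).
Star graphs are bipartite (hub vs leaves), so chromatic number = 2.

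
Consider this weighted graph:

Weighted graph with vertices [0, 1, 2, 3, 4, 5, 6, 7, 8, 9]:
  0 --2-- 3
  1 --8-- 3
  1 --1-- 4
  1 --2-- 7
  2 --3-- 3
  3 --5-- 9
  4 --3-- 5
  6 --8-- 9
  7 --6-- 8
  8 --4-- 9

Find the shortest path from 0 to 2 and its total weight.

Using Dijkstra's algorithm from vertex 0:
Shortest path: 0 -> 3 -> 2
Total weight: 2 + 3 = 5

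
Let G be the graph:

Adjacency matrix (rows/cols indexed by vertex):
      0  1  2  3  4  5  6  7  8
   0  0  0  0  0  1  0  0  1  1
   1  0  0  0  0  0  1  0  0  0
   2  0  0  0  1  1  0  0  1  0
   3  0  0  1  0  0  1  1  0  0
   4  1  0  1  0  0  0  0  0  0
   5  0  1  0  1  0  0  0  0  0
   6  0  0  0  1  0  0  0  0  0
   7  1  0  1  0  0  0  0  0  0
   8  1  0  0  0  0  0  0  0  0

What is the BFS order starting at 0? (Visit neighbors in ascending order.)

BFS from vertex 0 (neighbors processed in ascending order):
Visit order: 0, 4, 7, 8, 2, 3, 5, 6, 1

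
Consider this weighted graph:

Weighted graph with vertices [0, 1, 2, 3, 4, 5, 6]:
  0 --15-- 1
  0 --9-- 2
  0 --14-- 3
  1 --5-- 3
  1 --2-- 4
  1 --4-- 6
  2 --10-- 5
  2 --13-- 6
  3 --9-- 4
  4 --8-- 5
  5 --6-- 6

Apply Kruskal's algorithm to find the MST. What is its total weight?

Applying Kruskal's algorithm (sort edges by weight, add if no cycle):
  Add (1,4) w=2
  Add (1,6) w=4
  Add (1,3) w=5
  Add (5,6) w=6
  Skip (4,5) w=8 (creates cycle)
  Add (0,2) w=9
  Skip (3,4) w=9 (creates cycle)
  Add (2,5) w=10
  Skip (2,6) w=13 (creates cycle)
  Skip (0,3) w=14 (creates cycle)
  Skip (0,1) w=15 (creates cycle)
MST weight = 36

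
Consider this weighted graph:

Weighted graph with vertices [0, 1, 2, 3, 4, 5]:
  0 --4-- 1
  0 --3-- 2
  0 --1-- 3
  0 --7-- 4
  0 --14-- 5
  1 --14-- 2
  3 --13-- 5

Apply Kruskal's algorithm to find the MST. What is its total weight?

Applying Kruskal's algorithm (sort edges by weight, add if no cycle):
  Add (0,3) w=1
  Add (0,2) w=3
  Add (0,1) w=4
  Add (0,4) w=7
  Add (3,5) w=13
  Skip (0,5) w=14 (creates cycle)
  Skip (1,2) w=14 (creates cycle)
MST weight = 28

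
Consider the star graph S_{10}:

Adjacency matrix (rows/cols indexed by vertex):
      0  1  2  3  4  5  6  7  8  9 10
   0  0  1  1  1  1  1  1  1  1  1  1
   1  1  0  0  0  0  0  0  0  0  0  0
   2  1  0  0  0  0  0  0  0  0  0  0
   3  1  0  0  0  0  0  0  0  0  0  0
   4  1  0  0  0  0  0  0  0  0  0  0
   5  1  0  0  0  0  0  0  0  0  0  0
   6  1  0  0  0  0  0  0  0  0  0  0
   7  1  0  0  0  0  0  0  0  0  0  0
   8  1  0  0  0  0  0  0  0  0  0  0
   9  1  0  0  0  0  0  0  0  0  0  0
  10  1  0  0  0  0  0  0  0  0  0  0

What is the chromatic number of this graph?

S_{10} has one hub adjacent to 10 leaves; leaves are pairwise non-adjacent.
Color the hub 0 and every leaf 1.
Chromatic number = 2.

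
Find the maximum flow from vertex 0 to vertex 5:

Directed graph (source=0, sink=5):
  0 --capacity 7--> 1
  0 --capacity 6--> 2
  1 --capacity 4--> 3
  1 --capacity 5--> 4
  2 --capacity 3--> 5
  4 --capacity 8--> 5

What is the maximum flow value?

Computing max flow:
  Flow on (0->1): 5/7
  Flow on (0->2): 3/6
  Flow on (1->4): 5/5
  Flow on (2->5): 3/3
  Flow on (4->5): 5/8
Maximum flow = 8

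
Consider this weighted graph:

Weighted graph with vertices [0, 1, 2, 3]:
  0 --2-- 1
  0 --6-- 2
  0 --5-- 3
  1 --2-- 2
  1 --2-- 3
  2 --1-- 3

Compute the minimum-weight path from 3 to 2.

Using Dijkstra's algorithm from vertex 3:
Shortest path: 3 -> 2
Total weight: 1 = 1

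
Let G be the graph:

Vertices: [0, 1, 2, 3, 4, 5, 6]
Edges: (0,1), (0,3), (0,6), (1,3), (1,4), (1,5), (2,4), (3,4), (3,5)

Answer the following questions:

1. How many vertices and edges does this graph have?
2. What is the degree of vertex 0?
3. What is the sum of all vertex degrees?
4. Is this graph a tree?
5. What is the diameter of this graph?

Count: 7 vertices, 9 edges.
Vertex 0 has neighbors [1, 3, 6], degree = 3.
Handshaking lemma: 2 * 9 = 18.
A tree on 7 vertices has 6 edges. This graph has 9 edges (3 extra). Not a tree.
Diameter (longest shortest path) = 4.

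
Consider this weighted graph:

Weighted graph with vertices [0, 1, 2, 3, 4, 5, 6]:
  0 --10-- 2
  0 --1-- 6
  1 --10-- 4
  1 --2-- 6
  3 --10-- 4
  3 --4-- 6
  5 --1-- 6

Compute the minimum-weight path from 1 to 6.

Using Dijkstra's algorithm from vertex 1:
Shortest path: 1 -> 6
Total weight: 2 = 2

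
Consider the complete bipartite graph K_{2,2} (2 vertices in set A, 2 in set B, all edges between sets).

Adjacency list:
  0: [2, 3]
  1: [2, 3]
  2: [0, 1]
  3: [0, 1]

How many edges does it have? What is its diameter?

K_{2,2} has 2 * 2 = 4 edges.
Any vertex reaches any opposite-side vertex in 1 step; same-side vertices reach in 2 steps via any opposite-side vertex.
Diameter = 2.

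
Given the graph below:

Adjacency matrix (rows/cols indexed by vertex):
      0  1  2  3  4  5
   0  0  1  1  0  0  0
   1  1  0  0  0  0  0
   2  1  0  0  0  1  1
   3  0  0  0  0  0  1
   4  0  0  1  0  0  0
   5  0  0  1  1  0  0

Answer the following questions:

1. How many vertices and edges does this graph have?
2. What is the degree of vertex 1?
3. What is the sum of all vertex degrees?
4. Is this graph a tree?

Count: 6 vertices, 5 edges.
Vertex 1 has neighbors [0], degree = 1.
Handshaking lemma: 2 * 5 = 10.
A graph is a tree iff it is connected and has exactly n-1 edges. This graph is connected (all 6 vertices in one component) and has 6-1 = 5 edges. It is a tree.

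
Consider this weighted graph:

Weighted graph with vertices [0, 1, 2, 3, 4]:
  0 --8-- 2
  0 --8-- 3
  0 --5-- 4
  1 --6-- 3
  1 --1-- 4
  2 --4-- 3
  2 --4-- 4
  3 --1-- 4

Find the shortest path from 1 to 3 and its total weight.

Using Dijkstra's algorithm from vertex 1:
Shortest path: 1 -> 4 -> 3
Total weight: 1 + 1 = 2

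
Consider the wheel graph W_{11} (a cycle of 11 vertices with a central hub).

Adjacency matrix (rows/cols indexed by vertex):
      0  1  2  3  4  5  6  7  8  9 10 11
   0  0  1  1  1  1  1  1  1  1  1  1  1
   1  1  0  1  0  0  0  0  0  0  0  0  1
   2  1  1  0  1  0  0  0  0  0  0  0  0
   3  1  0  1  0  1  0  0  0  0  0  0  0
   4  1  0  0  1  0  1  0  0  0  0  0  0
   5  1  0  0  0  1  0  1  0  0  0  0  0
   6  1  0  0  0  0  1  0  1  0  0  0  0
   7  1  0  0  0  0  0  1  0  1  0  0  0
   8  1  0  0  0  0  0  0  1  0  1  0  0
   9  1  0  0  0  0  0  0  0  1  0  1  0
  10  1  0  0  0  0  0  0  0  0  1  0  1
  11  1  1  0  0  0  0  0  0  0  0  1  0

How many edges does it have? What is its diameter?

Wheel graph W_{11}: 11 cycle edges + 11 spoke edges = 22 edges.
The hub is distance 1 from all cycle vertices. Max distance between cycle vertices through hub is 2.
Diameter = 2.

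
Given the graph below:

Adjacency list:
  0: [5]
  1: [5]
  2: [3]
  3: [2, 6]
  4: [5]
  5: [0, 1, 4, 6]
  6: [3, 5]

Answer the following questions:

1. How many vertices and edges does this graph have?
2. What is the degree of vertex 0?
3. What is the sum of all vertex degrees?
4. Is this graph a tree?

Count: 7 vertices, 6 edges.
Vertex 0 has neighbors [5], degree = 1.
Handshaking lemma: 2 * 6 = 12.
A graph is a tree iff it is connected and has exactly n-1 edges. This graph is connected (all 7 vertices in one component) and has 7-1 = 6 edges. It is a tree.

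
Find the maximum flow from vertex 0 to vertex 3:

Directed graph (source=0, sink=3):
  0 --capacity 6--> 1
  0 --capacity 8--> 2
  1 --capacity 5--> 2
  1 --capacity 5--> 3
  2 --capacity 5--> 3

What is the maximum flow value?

Computing max flow:
  Flow on (0->1): 6/6
  Flow on (0->2): 4/8
  Flow on (1->2): 1/5
  Flow on (1->3): 5/5
  Flow on (2->3): 5/5
Maximum flow = 10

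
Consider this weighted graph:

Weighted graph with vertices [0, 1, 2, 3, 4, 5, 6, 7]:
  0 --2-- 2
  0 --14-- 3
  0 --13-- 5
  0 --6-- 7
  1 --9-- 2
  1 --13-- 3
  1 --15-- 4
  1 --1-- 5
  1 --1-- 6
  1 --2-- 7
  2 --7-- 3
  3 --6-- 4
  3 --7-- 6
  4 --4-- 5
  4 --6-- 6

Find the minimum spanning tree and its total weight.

Applying Kruskal's algorithm (sort edges by weight, add if no cycle):
  Add (1,6) w=1
  Add (1,5) w=1
  Add (0,2) w=2
  Add (1,7) w=2
  Add (4,5) w=4
  Add (0,7) w=6
  Add (3,4) w=6
  Skip (4,6) w=6 (creates cycle)
  Skip (2,3) w=7 (creates cycle)
  Skip (3,6) w=7 (creates cycle)
  Skip (1,2) w=9 (creates cycle)
  Skip (0,5) w=13 (creates cycle)
  Skip (1,3) w=13 (creates cycle)
  Skip (0,3) w=14 (creates cycle)
  Skip (1,4) w=15 (creates cycle)
MST weight = 22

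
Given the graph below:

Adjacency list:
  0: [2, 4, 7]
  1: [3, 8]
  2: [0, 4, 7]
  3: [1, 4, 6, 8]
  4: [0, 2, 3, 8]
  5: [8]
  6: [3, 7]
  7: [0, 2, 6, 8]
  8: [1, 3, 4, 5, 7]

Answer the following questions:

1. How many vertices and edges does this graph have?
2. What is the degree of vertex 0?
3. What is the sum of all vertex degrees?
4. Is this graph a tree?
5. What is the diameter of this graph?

Count: 9 vertices, 14 edges.
Vertex 0 has neighbors [2, 4, 7], degree = 3.
Handshaking lemma: 2 * 14 = 28.
A tree on 9 vertices has 8 edges. This graph has 14 edges (6 extra). Not a tree.
Diameter (longest shortest path) = 3.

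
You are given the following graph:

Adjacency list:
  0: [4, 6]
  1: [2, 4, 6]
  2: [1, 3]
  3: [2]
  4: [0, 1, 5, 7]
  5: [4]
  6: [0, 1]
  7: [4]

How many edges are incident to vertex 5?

Vertex 5 has neighbors [4], so deg(5) = 1.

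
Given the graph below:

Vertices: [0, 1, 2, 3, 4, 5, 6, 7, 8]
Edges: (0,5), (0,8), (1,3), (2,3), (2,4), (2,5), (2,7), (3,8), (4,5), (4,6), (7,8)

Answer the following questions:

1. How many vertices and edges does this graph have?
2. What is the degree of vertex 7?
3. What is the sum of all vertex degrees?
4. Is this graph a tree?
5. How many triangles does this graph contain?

Count: 9 vertices, 11 edges.
Vertex 7 has neighbors [2, 8], degree = 2.
Handshaking lemma: 2 * 11 = 22.
A tree on 9 vertices has 8 edges. This graph has 11 edges (3 extra). Not a tree.
Number of triangles = 1.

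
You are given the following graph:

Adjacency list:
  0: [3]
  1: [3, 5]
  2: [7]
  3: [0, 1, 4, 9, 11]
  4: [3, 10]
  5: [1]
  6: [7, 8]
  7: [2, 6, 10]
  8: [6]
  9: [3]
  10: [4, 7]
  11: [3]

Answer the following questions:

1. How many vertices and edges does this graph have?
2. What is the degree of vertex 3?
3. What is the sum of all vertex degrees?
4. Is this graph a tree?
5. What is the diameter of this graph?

Count: 12 vertices, 11 edges.
Vertex 3 has neighbors [0, 1, 4, 9, 11], degree = 5.
Handshaking lemma: 2 * 11 = 22.
A graph is a tree iff it is connected and has exactly n-1 edges. This graph is connected (all 12 vertices in one component) and has 12-1 = 11 edges. It is a tree.
Diameter (longest shortest path) = 7.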